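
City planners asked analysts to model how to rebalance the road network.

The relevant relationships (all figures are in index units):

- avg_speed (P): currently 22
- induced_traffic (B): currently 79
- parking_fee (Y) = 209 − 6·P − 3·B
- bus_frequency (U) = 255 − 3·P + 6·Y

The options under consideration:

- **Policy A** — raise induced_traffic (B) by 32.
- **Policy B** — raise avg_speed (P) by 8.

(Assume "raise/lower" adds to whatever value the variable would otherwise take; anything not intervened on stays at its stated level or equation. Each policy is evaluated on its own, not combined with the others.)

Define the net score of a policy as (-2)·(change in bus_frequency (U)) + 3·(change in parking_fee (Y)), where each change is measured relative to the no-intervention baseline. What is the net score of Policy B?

480

Baseline:
  P = 22
  B = 79
  Y = 209 − 6·22 − 3·79 = -160
  U = 255 − 3·22 + 6·(-160) = -771
Policy B (P + 8):
  P = 22 + 8 = 30
  B = 79
  Y = 209 − 6·30 − 3·79 = -208
  U = 255 − 3·30 + 6·(-208) = -1083
ΔU = -1083 − (-771) = -312; ΔY = -208 − (-160) = -48
Score = (-2)·(-312) + 3·(-48) = 480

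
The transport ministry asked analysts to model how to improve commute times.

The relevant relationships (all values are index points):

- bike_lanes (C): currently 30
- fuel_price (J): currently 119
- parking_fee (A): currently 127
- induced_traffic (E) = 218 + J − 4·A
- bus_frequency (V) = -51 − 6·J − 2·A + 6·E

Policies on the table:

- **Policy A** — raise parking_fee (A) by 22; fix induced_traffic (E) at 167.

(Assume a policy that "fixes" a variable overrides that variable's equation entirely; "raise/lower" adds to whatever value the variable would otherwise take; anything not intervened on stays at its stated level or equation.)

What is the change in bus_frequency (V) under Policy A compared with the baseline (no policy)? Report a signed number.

1984

Baseline:
  J = 119
  A = 127
  E = 218 + 119 − 4·127 = -171
  V = -51 − 6·119 − 2·127 + 6·(-171) = -2045
Policy A (A + 22, E := 167):
  J = 119
  A = 127 + 22 = 149
  E = 167
  V = -51 − 6·119 − 2·149 + 6·167 = -61
Change in V: -61 − (-2045) = 1984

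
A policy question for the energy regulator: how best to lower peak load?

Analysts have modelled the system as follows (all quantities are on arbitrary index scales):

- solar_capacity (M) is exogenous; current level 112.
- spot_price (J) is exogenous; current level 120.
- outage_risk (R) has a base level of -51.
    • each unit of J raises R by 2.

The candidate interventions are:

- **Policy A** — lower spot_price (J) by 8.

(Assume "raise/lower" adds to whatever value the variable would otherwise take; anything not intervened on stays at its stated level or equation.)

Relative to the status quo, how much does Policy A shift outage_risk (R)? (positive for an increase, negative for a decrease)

-16

Baseline:
  J = 120
  R = -51 + 2·120 = 189
Policy A (J − 8):
  J = 120 − 8 = 112
  R = -51 + 2·112 = 173
Change in R: 173 − 189 = -16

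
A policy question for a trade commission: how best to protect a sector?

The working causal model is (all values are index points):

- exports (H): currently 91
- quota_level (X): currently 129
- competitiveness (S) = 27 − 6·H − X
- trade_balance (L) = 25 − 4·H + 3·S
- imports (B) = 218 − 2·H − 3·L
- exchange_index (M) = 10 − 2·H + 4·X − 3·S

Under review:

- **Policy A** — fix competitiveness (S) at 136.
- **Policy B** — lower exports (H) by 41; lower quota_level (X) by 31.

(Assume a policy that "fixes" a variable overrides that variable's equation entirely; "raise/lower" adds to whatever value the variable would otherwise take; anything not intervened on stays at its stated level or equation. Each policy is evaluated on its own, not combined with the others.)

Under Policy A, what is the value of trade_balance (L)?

69

Policy A (S := 136):
  H = 91
  X = 129
  S = 136
  L = 25 − 4·91 + 3·136 = 69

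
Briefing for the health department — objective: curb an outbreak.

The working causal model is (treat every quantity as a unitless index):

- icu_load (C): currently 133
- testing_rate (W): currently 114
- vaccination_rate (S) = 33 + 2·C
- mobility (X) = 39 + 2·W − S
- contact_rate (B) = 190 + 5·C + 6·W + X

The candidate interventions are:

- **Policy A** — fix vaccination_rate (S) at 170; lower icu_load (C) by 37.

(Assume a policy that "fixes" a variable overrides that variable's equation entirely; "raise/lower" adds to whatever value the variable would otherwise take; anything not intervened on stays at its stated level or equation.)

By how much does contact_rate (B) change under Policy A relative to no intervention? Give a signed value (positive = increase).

-56

Baseline:
  C = 133
  W = 114
  S = 33 + 2·133 = 299
  X = 39 + 2·114 − 299 = -32
  B = 190 + 5·133 + 6·114 + (-32) = 1507
Policy A (S := 170, C − 37):
  C = 133 − 37 = 96
  W = 114
  S = 170
  X = 39 + 2·114 − 170 = 97
  B = 190 + 5·96 + 6·114 + 97 = 1451
Change in B: 1451 − 1507 = -56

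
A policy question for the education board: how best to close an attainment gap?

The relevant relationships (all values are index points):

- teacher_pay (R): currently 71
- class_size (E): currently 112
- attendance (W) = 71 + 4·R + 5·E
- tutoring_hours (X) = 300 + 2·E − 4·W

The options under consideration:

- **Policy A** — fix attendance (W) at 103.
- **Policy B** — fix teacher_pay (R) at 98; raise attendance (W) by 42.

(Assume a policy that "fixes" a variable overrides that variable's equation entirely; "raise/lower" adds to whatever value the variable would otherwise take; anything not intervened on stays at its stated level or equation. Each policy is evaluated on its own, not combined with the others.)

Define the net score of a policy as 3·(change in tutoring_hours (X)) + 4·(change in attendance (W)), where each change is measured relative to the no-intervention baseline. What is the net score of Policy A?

Baseline:
  R = 71
  E = 112
  W = 71 + 4·71 + 5·112 = 915
  X = 300 + 2·112 − 4·915 = -3136
Policy A (W := 103):
  R = 71
  E = 112
  W = 103
  X = 300 + 2·112 − 4·103 = 112
ΔX = 112 − (-3136) = 3248; ΔW = 103 − 915 = -812
Score = 3·3248 + 4·(-812) = 6496

6496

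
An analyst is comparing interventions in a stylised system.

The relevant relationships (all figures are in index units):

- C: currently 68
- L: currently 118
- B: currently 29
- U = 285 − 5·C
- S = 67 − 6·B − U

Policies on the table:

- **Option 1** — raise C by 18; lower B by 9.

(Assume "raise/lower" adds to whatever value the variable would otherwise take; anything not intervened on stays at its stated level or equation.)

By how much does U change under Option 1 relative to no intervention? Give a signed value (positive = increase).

-90

Baseline:
  C = 68
  U = 285 − 5·68 = -55
Option 1 (C + 18, B − 9):
  C = 68 + 18 = 86
  U = 285 − 5·86 = -145
Change in U: -145 − (-55) = -90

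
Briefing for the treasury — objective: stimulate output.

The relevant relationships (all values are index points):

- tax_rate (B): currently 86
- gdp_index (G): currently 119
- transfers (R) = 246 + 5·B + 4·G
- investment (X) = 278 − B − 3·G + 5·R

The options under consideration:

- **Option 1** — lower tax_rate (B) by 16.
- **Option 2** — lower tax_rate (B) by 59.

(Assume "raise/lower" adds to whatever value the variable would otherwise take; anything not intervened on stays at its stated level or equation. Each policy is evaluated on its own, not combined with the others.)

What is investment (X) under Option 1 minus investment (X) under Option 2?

1032

Option 1 (B − 16):
  B = 86 − 16 = 70
  G = 119
  R = 246 + 5·70 + 4·119 = 1072
  X = 278 − 70 − 3·119 + 5·1072 = 5211
Option 2 (B − 59):
  B = 86 − 59 = 27
  G = 119
  R = 246 + 5·27 + 4·119 = 857
  X = 278 − 27 − 3·119 + 5·857 = 4179
X: 5211 − 4179 = 1032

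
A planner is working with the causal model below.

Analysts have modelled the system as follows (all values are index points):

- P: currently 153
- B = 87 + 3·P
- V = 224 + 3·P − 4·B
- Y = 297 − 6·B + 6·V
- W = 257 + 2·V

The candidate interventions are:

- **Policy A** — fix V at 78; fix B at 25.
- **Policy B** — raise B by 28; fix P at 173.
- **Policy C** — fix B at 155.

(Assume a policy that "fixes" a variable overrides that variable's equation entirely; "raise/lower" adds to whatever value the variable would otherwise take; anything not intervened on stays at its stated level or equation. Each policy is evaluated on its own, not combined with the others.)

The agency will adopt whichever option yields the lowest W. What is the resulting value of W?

-3329

Policy A (V := 78, B := 25):
  P = 153
  B = 25
  V = 78
  W = 257 + 2·78 = 413
Policy B (B + 28, P := 173):
  P = 173
  B = 87 + 3·173 (+28 from intervention) = 634
  V = 224 + 3·173 − 4·634 = -1793
  W = 257 + 2·(-1793) = -3329
Policy C (B := 155):
  P = 153
  B = 155
  V = 224 + 3·153 − 4·155 = 63
  W = 257 + 2·63 = 383
Comparing — Policy A: W=413, Policy B: W=-3329, Policy C: W=383. Lowest is -3329 (Policy B).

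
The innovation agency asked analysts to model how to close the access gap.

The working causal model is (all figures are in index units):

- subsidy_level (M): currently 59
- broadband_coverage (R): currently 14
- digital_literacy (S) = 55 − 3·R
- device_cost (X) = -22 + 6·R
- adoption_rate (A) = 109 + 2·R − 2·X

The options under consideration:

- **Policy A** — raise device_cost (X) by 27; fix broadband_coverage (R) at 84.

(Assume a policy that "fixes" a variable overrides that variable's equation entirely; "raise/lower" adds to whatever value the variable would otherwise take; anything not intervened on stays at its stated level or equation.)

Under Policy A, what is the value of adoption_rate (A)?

-741

Policy A (X + 27, R := 84):
  R = 84
  X = -22 + 6·84 (+27 from intervention) = 509
  A = 109 + 2·84 − 2·509 = -741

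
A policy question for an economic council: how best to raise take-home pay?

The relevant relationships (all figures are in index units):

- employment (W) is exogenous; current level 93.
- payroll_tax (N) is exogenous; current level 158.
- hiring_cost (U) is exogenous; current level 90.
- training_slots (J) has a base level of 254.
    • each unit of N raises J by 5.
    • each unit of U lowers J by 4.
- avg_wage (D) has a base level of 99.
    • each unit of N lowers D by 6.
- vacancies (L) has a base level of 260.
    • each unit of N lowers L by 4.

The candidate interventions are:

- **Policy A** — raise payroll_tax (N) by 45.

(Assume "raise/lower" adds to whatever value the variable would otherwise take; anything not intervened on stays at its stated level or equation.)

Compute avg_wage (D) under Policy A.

Policy A (N + 45):
  N = 158 + 45 = 203
  D = 99 − 6·203 = -1119

-1119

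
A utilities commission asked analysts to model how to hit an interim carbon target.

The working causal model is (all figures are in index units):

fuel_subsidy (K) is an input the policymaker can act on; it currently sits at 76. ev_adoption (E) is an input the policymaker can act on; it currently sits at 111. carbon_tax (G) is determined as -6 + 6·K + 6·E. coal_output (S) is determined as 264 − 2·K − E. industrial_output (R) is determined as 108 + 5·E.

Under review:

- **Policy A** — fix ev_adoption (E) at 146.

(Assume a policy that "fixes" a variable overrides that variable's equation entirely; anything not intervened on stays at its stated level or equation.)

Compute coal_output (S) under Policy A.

-34

Policy A (E := 146):
  K = 76
  E = 146
  S = 264 − 2·76 − 146 = -34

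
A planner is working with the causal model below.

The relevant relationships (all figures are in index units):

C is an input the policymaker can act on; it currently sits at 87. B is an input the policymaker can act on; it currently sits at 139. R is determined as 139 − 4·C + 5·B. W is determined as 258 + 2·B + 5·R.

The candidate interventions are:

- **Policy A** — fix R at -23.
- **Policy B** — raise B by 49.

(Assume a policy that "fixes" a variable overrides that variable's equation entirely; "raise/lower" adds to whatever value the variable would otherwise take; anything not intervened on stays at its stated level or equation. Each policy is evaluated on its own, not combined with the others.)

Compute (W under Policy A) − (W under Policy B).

-3868

Policy A (R := -23):
  C = 87
  B = 139
  R = -23
  W = 258 + 2·139 + 5·(-23) = 421
Policy B (B + 49):
  C = 87
  B = 139 + 49 = 188
  R = 139 − 4·87 + 5·188 = 731
  W = 258 + 2·188 + 5·731 = 4289
W: 421 − 4289 = -3868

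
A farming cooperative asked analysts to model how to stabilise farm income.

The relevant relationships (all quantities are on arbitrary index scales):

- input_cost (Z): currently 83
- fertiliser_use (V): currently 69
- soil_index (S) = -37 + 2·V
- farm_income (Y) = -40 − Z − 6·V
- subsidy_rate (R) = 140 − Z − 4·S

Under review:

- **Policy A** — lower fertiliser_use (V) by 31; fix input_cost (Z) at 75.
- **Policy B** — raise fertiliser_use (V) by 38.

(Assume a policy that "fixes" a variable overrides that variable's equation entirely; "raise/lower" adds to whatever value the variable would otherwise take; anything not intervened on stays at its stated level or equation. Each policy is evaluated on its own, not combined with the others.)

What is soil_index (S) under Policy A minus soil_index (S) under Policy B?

Policy A (V − 31, Z := 75):
  V = 69 − 31 = 38
  S = -37 + 2·38 = 39
Policy B (V + 38):
  V = 69 + 38 = 107
  S = -37 + 2·107 = 177
S: 39 − 177 = -138

-138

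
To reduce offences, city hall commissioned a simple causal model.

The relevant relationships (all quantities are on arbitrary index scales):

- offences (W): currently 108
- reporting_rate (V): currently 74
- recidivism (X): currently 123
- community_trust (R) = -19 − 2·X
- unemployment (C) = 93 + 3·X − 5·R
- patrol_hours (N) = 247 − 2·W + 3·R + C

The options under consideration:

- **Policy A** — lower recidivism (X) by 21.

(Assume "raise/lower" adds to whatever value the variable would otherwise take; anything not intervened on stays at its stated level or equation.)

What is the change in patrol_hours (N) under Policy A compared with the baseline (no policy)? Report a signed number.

-147

Baseline:
  W = 108
  X = 123
  R = -19 − 2·123 = -265
  C = 93 + 3·123 − 5·(-265) = 1787
  N = 247 − 2·108 + 3·(-265) + 1787 = 1023
Policy A (X − 21):
  W = 108
  X = 123 − 21 = 102
  R = -19 − 2·102 = -223
  C = 93 + 3·102 − 5·(-223) = 1514
  N = 247 − 2·108 + 3·(-223) + 1514 = 876
Change in N: 876 − 1023 = -147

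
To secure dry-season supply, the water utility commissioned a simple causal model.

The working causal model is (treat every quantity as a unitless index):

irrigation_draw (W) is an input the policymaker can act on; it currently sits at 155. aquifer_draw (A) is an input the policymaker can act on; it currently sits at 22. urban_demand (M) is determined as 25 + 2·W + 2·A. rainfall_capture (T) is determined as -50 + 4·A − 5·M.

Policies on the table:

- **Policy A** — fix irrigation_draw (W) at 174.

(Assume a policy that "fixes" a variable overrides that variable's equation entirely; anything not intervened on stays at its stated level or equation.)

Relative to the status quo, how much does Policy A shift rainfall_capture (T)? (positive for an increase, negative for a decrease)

-190

Baseline:
  W = 155
  A = 22
  M = 25 + 2·155 + 2·22 = 379
  T = -50 + 4·22 − 5·379 = -1857
Policy A (W := 174):
  W = 174
  A = 22
  M = 25 + 2·174 + 2·22 = 417
  T = -50 + 4·22 − 5·417 = -2047
Change in T: -2047 − (-1857) = -190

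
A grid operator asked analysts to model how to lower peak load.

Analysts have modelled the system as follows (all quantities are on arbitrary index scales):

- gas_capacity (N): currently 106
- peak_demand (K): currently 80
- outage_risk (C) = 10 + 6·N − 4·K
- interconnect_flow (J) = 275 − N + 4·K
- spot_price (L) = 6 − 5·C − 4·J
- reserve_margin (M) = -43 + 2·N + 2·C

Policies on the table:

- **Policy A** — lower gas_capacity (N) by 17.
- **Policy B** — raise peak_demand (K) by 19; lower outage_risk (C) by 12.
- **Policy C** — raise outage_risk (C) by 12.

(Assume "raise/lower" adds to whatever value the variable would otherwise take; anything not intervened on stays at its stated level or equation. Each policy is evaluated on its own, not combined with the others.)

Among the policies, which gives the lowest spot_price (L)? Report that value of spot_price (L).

-3640

Policy A (N − 17):
  N = 106 − 17 = 89
  K = 80
  C = 10 + 6·89 − 4·80 = 224
  J = 275 − 89 + 4·80 = 506
  L = 6 − 5·224 − 4·506 = -3138
Policy B (K + 19, C − 12):
  N = 106
  K = 80 + 19 = 99
  C = 10 + 6·106 − 4·99 (−12 from intervention) = 238
  J = 275 − 106 + 4·99 = 565
  L = 6 − 5·238 − 4·565 = -3444
Policy C (C + 12):
  N = 106
  K = 80
  C = 10 + 6·106 − 4·80 (+12 from intervention) = 338
  J = 275 − 106 + 4·80 = 489
  L = 6 − 5·338 − 4·489 = -3640
Comparing — Policy A: L=-3138, Policy B: L=-3444, Policy C: L=-3640. Lowest is -3640 (Policy C).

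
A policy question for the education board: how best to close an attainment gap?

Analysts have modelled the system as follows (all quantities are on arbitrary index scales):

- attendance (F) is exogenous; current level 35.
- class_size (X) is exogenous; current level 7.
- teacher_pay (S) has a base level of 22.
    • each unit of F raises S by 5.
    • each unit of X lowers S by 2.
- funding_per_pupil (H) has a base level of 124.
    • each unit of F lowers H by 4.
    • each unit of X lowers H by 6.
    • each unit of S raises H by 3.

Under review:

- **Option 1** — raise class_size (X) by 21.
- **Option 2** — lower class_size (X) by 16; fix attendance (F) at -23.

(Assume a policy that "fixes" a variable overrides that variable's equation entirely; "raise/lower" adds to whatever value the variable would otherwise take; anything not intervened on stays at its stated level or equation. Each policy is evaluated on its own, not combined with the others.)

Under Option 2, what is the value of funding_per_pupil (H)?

Option 2 (X − 16, F := -23):
  F = -23
  X = 7 − 16 = -9
  S = 22 + 5·(-23) − 2·(-9) = -75
  H = 124 − 4·(-23) − 6·(-9) + 3·(-75) = 45

45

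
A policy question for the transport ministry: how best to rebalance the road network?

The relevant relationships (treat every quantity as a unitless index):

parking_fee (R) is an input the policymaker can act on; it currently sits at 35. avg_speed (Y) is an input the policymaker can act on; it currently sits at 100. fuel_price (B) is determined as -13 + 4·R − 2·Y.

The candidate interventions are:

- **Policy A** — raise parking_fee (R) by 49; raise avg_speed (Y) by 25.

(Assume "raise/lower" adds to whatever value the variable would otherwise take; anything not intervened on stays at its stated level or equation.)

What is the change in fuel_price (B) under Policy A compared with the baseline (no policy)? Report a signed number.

146

Baseline:
  R = 35
  Y = 100
  B = -13 + 4·35 − 2·100 = -73
Policy A (R + 49, Y + 25):
  R = 35 + 49 = 84
  Y = 100 + 25 = 125
  B = -13 + 4·84 − 2·125 = 73
Change in B: 73 − (-73) = 146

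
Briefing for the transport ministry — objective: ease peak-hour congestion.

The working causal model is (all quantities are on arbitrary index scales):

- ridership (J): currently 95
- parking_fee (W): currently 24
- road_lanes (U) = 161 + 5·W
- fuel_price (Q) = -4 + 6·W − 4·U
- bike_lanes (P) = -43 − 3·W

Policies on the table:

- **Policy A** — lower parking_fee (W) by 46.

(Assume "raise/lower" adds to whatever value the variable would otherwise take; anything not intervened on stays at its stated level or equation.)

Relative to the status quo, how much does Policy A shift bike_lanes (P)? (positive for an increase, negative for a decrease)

Baseline:
  W = 24
  P = -43 − 3·24 = -115
Policy A (W − 46):
  W = 24 − 46 = -22
  P = -43 − 3·(-22) = 23
Change in P: 23 − (-115) = 138

138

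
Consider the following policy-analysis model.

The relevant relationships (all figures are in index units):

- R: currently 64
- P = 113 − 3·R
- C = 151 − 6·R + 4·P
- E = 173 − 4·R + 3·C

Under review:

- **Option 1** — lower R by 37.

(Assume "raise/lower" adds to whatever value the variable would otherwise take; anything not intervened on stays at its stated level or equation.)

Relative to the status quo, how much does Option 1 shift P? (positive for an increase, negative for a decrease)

111

Baseline:
  R = 64
  P = 113 − 3·64 = -79
Option 1 (R − 37):
  R = 64 − 37 = 27
  P = 113 − 3·27 = 32
Change in P: 32 − (-79) = 111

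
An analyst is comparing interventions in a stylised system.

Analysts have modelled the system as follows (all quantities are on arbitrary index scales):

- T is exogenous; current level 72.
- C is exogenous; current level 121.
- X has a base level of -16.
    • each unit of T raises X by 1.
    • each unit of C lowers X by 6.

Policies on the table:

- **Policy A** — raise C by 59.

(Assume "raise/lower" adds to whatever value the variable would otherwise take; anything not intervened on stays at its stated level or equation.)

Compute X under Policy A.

-1024

Policy A (C + 59):
  T = 72
  C = 121 + 59 = 180
  X = -16 + 72 − 6·180 = -1024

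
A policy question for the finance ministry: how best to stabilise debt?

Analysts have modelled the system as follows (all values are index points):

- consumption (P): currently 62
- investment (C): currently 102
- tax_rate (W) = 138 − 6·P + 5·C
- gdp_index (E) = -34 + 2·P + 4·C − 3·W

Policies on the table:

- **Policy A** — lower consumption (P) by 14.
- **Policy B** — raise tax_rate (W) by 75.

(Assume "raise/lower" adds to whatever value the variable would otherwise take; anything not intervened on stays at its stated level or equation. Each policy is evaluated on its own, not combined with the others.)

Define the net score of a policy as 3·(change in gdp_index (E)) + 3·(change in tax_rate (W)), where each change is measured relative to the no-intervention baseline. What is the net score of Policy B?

-450

Baseline:
  P = 62
  C = 102
  W = 138 − 6·62 + 5·102 = 276
  E = -34 + 2·62 + 4·102 − 3·276 = -330
Policy B (W + 75):
  P = 62
  C = 102
  W = 138 − 6·62 + 5·102 (+75 from intervention) = 351
  E = -34 + 2·62 + 4·102 − 3·351 = -555
ΔE = -555 − (-330) = -225; ΔW = 351 − 276 = 75
Score = 3·(-225) + 3·75 = -450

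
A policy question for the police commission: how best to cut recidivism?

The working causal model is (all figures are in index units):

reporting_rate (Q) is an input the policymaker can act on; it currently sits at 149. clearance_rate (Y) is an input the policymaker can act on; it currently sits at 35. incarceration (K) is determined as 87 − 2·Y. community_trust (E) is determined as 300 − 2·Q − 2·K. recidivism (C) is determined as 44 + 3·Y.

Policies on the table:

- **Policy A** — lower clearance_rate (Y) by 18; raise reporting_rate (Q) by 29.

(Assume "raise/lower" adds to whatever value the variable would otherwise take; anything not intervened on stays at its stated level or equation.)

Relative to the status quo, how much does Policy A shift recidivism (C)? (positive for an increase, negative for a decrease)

-54

Baseline:
  Y = 35
  C = 44 + 3·35 = 149
Policy A (Y − 18, Q + 29):
  Y = 35 − 18 = 17
  C = 44 + 3·17 = 95
Change in C: 95 − 149 = -54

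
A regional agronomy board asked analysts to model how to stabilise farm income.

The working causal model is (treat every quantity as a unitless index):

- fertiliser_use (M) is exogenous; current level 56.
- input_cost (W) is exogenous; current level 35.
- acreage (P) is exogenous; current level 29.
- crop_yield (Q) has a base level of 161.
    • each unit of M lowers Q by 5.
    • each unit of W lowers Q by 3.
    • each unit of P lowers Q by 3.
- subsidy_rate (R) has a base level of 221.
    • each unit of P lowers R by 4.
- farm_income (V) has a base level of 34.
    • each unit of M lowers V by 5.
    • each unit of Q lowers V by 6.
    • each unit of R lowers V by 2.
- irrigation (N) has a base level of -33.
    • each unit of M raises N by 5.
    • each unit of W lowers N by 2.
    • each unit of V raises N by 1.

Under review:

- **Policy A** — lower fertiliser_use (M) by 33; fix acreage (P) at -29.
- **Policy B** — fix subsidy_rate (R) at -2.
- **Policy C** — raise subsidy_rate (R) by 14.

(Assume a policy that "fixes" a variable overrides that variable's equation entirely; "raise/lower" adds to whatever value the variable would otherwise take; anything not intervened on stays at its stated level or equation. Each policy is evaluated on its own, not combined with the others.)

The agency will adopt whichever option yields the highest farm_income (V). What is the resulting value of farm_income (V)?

1624

Policy A (M − 33, P := -29):
  M = 56 − 33 = 23
  W = 35
  P = -29
  Q = 161 − 5·23 − 3·35 − 3·(-29) = 28
  R = 221 − 4·(-29) = 337
  V = 34 − 5·23 − 6·28 − 2·337 = -923
Policy B (R := -2):
  M = 56
  W = 35
  P = 29
  Q = 161 − 5·56 − 3·35 − 3·29 = -311
  R = -2
  V = 34 − 5·56 − 6·(-311) − 2·(-2) = 1624
Policy C (R + 14):
  M = 56
  W = 35
  P = 29
  Q = 161 − 5·56 − 3·35 − 3·29 = -311
  R = 221 − 4·29 (+14 from intervention) = 119
  V = 34 − 5·56 − 6·(-311) − 2·119 = 1382
Comparing — Policy A: V=-923, Policy B: V=1624, Policy C: V=1382. Highest is 1624 (Policy B).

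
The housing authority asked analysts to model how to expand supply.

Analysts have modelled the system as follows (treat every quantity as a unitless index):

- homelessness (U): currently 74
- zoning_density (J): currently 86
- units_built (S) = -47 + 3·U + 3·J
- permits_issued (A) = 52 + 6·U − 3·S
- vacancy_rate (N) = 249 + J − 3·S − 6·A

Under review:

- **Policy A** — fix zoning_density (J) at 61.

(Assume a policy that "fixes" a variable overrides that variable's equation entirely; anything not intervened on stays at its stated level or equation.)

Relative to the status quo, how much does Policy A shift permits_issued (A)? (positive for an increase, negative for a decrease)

225

Baseline:
  U = 74
  J = 86
  S = -47 + 3·74 + 3·86 = 433
  A = 52 + 6·74 − 3·433 = -803
Policy A (J := 61):
  U = 74
  J = 61
  S = -47 + 3·74 + 3·61 = 358
  A = 52 + 6·74 − 3·358 = -578
Change in A: -578 − (-803) = 225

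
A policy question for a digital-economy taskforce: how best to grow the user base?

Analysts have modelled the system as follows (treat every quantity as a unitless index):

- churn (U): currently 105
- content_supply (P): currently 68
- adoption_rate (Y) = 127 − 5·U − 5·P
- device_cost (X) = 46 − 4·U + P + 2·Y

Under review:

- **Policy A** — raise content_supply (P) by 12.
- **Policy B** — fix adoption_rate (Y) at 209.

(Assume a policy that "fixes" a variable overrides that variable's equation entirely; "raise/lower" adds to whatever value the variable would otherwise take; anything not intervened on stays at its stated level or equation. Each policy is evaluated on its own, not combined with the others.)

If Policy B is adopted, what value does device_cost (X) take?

112

Policy B (Y := 209):
  U = 105
  P = 68
  Y = 209
  X = 46 − 4·105 + 68 + 2·209 = 112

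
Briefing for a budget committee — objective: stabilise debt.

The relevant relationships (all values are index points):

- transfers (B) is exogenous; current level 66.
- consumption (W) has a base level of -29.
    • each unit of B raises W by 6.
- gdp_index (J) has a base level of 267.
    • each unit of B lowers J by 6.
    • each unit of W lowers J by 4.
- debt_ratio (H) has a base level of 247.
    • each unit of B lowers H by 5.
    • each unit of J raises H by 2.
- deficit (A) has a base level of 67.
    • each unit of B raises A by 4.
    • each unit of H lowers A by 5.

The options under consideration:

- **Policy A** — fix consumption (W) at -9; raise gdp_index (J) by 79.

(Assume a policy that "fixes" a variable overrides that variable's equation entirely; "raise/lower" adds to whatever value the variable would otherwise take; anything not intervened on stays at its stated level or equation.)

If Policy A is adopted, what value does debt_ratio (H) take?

-111

Policy A (W := -9, J + 79):
  B = 66
  W = -9
  J = 267 − 6·66 − 4·(-9) (+79 from intervention) = -14
  H = 247 − 5·66 + 2·(-14) = -111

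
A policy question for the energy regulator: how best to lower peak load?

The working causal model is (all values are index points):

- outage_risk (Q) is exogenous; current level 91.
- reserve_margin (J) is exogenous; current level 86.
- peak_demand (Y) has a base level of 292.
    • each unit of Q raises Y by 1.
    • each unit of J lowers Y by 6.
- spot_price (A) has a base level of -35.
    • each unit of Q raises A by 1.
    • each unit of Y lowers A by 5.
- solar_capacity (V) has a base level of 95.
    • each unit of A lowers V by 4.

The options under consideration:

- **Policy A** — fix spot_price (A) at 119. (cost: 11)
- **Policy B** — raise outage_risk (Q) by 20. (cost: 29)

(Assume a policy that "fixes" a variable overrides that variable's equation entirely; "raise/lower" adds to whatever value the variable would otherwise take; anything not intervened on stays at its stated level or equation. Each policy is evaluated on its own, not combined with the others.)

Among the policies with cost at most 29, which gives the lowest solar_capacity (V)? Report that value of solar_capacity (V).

-2469

Policy A (A := 119):
  Q = 91
  J = 86
  Y = 292 + 91 − 6·86 = -133
  A = 119
  V = 95 − 4·119 = -381
Policy B (Q + 20):
  Q = 91 + 20 = 111
  J = 86
  Y = 292 + 111 − 6·86 = -113
  A = -35 + 111 − 5·(-113) = 641
  V = 95 − 4·641 = -2469
Comparing — Policy A: V=-381, Policy B: V=-2469. Lowest is -2469 (Policy B).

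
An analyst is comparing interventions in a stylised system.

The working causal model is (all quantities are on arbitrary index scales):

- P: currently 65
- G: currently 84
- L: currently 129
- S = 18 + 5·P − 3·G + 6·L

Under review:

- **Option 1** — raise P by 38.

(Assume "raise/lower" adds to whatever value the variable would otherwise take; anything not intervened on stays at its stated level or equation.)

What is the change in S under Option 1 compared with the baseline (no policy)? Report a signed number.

Baseline:
  P = 65
  G = 84
  L = 129
  S = 18 + 5·65 − 3·84 + 6·129 = 865
Option 1 (P + 38):
  P = 65 + 38 = 103
  G = 84
  L = 129
  S = 18 + 5·103 − 3·84 + 6·129 = 1055
Change in S: 1055 − 865 = 190

190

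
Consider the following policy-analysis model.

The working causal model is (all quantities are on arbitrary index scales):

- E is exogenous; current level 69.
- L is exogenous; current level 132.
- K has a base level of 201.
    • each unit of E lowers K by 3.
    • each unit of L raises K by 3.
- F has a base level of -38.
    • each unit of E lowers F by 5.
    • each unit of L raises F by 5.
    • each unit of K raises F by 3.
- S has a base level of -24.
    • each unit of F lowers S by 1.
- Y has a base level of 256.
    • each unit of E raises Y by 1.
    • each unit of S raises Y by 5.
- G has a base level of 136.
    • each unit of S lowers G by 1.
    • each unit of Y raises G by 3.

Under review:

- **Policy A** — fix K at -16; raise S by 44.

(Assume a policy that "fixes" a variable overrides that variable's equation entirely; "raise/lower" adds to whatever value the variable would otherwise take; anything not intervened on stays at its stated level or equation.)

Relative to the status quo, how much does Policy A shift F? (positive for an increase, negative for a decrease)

-1218

Baseline:
  E = 69
  L = 132
  K = 201 − 3·69 + 3·132 = 390
  F = -38 − 5·69 + 5·132 + 3·390 = 1447
Policy A (K := -16, S + 44):
  E = 69
  L = 132
  K = -16
  F = -38 − 5·69 + 5·132 + 3·(-16) = 229
Change in F: 229 − 1447 = -1218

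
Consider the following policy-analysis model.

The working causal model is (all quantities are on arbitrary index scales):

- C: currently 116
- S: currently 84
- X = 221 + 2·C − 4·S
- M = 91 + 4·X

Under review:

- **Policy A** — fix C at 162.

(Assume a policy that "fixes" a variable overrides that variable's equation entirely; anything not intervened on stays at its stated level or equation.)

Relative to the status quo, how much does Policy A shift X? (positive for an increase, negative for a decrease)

92

Baseline:
  C = 116
  S = 84
  X = 221 + 2·116 − 4·84 = 117
Policy A (C := 162):
  C = 162
  S = 84
  X = 221 + 2·162 − 4·84 = 209
Change in X: 209 − 117 = 92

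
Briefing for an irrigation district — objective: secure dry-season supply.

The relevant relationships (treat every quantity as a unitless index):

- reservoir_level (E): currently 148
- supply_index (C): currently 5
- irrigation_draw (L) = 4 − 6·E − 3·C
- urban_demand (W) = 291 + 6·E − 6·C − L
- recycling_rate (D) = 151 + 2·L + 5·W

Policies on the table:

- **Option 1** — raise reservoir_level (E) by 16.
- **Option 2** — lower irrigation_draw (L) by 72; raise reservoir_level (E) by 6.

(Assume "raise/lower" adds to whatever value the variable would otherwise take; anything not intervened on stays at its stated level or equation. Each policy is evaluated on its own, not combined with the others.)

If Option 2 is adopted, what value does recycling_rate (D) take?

Option 2 (L − 72, E + 6):
  E = 148 + 6 = 154
  C = 5
  L = 4 − 6·154 − 3·5 (−72 from intervention) = -1007
  W = 291 + 6·154 − 6·5 − (-1007) = 2192
  D = 151 + 2·(-1007) + 5·2192 = 9097

9097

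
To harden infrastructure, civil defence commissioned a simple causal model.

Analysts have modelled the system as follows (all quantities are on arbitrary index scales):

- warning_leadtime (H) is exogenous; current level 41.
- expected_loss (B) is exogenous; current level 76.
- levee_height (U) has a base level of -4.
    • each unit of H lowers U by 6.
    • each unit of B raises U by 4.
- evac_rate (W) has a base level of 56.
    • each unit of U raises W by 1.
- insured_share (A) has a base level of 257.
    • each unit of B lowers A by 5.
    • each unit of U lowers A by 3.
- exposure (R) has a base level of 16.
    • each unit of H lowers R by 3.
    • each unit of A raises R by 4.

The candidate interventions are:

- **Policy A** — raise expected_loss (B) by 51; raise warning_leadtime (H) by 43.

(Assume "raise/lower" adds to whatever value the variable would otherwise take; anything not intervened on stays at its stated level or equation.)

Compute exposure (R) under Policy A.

Policy A (B + 51, H + 43):
  H = 41 + 43 = 84
  B = 76 + 51 = 127
  U = -4 − 6·84 + 4·127 = 0
  A = 257 − 5·127 − 3·0 = -378
  R = 16 − 3·84 + 4·(-378) = -1748

-1748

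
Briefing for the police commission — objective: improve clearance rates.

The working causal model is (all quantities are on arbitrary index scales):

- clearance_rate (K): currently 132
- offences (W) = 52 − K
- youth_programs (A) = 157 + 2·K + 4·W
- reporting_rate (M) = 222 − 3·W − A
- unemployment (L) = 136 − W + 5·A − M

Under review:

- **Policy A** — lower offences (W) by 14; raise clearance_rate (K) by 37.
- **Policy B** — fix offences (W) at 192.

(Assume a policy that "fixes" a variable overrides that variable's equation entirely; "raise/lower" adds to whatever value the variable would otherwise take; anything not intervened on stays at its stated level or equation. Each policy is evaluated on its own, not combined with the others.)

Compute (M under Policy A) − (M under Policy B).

2187

Policy A (W − 14, K + 37):
  K = 132 + 37 = 169
  W = 52 − 169 (−14 from intervention) = -131
  A = 157 + 2·169 + 4·(-131) = -29
  M = 222 − 3·(-131) − (-29) = 644
Policy B (W := 192):
  K = 132
  W = 192
  A = 157 + 2·132 + 4·192 = 1189
  M = 222 − 3·192 − 1189 = -1543
M: 644 − (-1543) = 2187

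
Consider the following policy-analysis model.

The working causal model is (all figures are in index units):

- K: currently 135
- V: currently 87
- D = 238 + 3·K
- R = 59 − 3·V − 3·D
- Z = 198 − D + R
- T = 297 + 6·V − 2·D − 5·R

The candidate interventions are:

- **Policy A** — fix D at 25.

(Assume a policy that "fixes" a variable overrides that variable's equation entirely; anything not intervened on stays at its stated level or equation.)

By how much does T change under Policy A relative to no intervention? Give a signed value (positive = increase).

Baseline:
  K = 135
  V = 87
  D = 238 + 3·135 = 643
  R = 59 − 3·87 − 3·643 = -2131
  T = 297 + 6·87 − 2·643 − 5·(-2131) = 10188
Policy A (D := 25):
  K = 135
  V = 87
  D = 25
  R = 59 − 3·87 − 3·25 = -277
  T = 297 + 6·87 − 2·25 − 5·(-277) = 2154
Change in T: 2154 − 10188 = -8034

-8034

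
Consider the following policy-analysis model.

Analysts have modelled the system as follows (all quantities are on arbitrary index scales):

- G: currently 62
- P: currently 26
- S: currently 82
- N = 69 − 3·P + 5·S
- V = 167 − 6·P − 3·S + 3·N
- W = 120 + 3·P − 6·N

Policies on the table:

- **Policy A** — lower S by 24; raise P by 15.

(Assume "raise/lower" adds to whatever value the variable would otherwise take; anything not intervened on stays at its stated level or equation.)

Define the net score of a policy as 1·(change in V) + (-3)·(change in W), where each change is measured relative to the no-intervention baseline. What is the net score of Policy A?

-3618

Baseline:
  P = 26
  S = 82
  N = 69 − 3·26 + 5·82 = 401
  V = 167 − 6·26 − 3·82 + 3·401 = 968
  W = 120 + 3·26 − 6·401 = -2208
Policy A (S − 24, P + 15):
  P = 26 + 15 = 41
  S = 82 − 24 = 58
  N = 69 − 3·41 + 5·58 = 236
  V = 167 − 6·41 − 3·58 + 3·236 = 455
  W = 120 + 3·41 − 6·236 = -1173
ΔV = 455 − 968 = -513; ΔW = -1173 − (-2208) = 1035
Score = 1·(-513) + (-3)·1035 = -3618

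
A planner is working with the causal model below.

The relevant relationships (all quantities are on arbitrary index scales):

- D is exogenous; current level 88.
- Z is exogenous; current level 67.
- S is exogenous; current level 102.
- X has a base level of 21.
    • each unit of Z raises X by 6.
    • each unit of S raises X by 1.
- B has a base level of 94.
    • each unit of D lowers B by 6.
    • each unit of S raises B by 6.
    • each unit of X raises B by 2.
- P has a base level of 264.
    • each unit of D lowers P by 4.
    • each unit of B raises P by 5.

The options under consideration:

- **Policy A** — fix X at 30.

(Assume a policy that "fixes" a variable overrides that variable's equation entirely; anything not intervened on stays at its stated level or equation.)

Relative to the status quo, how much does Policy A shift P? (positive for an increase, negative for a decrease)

-4950

Baseline:
  D = 88
  Z = 67
  S = 102
  X = 21 + 6·67 + 102 = 525
  B = 94 − 6·88 + 6·102 + 2·525 = 1228
  P = 264 − 4·88 + 5·1228 = 6052
Policy A (X := 30):
  D = 88
  Z = 67
  S = 102
  X = 30
  B = 94 − 6·88 + 6·102 + 2·30 = 238
  P = 264 − 4·88 + 5·238 = 1102
Change in P: 1102 − 6052 = -4950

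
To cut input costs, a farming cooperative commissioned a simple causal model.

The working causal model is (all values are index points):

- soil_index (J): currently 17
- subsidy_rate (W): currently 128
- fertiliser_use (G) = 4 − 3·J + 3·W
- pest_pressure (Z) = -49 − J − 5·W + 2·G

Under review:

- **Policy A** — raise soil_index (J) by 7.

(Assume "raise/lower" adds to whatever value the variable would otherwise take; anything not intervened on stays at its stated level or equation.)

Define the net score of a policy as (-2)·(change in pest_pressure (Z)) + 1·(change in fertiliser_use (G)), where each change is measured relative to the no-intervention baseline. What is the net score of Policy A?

Baseline:
  J = 17
  W = 128
  G = 4 − 3·17 + 3·128 = 337
  Z = -49 − 17 − 5·128 + 2·337 = -32
Policy A (J + 7):
  J = 17 + 7 = 24
  W = 128
  G = 4 − 3·24 + 3·128 = 316
  Z = -49 − 24 − 5·128 + 2·316 = -81
ΔZ = -81 − (-32) = -49; ΔG = 316 − 337 = -21
Score = (-2)·(-49) + 1·(-21) = 77

77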